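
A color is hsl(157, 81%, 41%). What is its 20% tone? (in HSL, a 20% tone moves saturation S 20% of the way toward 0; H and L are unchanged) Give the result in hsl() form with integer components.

S moves 20% from 81 toward 0: 81 − 16.2 = 64.8 → 65.
H and L are unchanged.

hsl(157, 65%, 41%)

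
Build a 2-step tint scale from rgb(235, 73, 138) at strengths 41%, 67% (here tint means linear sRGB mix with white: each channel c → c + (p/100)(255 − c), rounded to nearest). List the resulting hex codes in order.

41%: (235 + 8.2 = 243.2→243, 73 + 74.62 = 147.62→148, 138 + 47.97 = 185.97→186) → #F394BA
67%: (235 + 13.4 = 248.4→248, 73 + 121.94 = 194.94→195, 138 + 78.39 = 216.39→216) → #F8C3D8

#F394BA, #F8C3D8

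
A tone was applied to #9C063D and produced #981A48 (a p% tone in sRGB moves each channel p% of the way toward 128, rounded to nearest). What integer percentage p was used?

#9C063D is rgb(156, 6, 61); #981A48 is rgb(152, 26, 72).
On the G channel (widest range): 26 ≈ 6 + (p/100)(128 − 6), so p ≈ 100×(26 − 6)/(128 − 6) = 2000/122 = 16.39.
p = 16 reproduces all three channels after rounding.

16%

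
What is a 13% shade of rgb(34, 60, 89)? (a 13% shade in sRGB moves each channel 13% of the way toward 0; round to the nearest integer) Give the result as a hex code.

#1E344D

Lerp each channel 13% toward 0:
  R: 34 + 0.13×(0−34) = 34 − 4.42 = 29.58 → 30
  G: 60 − 7.8 = 52.2 → 52
  B: 89 − 11.57 = 77.43 → 77
rgb(30, 52, 77) = #1E344D.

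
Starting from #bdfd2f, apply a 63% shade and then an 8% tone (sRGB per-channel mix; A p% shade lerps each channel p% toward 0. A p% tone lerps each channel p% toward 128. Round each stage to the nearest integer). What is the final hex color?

#bdfd2f is rgb(189, 253, 47).
A 63% shade moves each channel 63% toward 0:
  R: 189 + 0.63×(0−189) = 189 − 119.07 = 69.93 → 70
  G: 253 − 159.39 = 93.61 → 94
  B: 47 − 29.61 = 17.39 → 17
After the shade: rgb(70, 94, 17) = #465e11.
An 8% tone moves each channel 8% toward 128:
  R: 70 + 0.08×(128−70) = 70 + 4.64 = 74.64 → 75
  G: 94 + 0.08×(128−94) = 94 + 2.72 = 96.72 → 97
  B: 17 + 0.08×(128−17) = 17 + 8.88 = 25.88 → 26
rgb(75, 97, 26) = #4b611a.

#4b611a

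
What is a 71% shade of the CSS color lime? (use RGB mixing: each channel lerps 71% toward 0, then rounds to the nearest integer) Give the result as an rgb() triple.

CSS lime is rgb(0, 255, 0).
A 71% shade moves each channel 71% toward 0:
  R: 0 + 0 = 0 → 0
  G: 255 − 181.05 = 73.95 → 74
  B: 0 + 0.71×(0−0) = 0 + 0 = 0 → 0

rgb(0, 74, 0)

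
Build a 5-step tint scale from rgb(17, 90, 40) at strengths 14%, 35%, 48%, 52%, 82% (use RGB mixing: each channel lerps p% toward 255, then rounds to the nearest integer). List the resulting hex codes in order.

14%: (17 + 33.32 = 50.32→50, 90 + 23.1 = 113.1→113, 40 + 30.1 = 70.1→70) → #327146
35%: (17 + 83.3 = 100.3→100, 90 + 57.75 = 147.75→148, 40 + 75.25 = 115.25→115) → #649473
48%: (17 + 114.24 = 131.24→131, 90 + 79.2 = 169.2→169, 40 + 103.2 = 143.2→143) → #83a98f
52%: (17 + 123.76 = 140.76→141, 90 + 85.8 = 175.8→176, 40 + 111.8 = 151.8→152) → #8db098
82%: (17 + 195.16 = 212.16→212, 90 + 135.3 = 225.3→225, 40 + 176.3 = 216.3→216) → #d4e1d8

#327146, #649473, #83a98f, #8db098, #d4e1d8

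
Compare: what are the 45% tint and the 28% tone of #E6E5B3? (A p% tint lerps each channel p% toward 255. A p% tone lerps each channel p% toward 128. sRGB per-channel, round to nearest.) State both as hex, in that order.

#E6E5B3 is rgb(230, 229, 179).
45% tint:
  R: 230 + 11.25 = 241.25 → 241
  G: 229 + 0.45×(255−229) = 229 + 11.7 = 240.7 → 241
  B: 179 + 34.2 = 213.2 → 213
  → #F1F1D5
28% tone:
  R: 230 + 0.28×(128−230) = 230 − 28.56 = 201.44 → 201
  G: 229 − 28.28 = 200.72 → 201
  B: 179 − 14.28 = 164.72 → 165
  → #C9C9A5

#F1F1D5, #C9C9A5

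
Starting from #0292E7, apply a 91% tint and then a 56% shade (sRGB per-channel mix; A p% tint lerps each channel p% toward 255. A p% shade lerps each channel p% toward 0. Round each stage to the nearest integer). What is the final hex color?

#0292E7 is rgb(2, 146, 231).
Per channel, c → c + 0.91(255 − c):
  R: 2 + 0.91×(255−2) = 2 + 230.23 = 232.23 → 232
  G: 146 + 99.19 = 245.19 → 245
  B: 231 + 21.84 = 252.84 → 253
After the tint: rgb(232, 245, 253) = #E8F5FD.
Lerp each channel 56% toward 0:
  R: 232 − 129.92 = 102.08 → 102
  G: 245 + 0.56×(0−245) = 245 − 137.2 = 107.8 → 108
  B: 253 − 141.68 = 111.32 → 111
rgb(102, 108, 111) = #666C6F.

#666C6F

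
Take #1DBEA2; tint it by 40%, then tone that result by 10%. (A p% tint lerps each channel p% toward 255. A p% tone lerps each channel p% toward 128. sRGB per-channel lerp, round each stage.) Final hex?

#1DBEA2 is rgb(29, 190, 162).
Lerp each channel 40% toward 255:
  R: 29 + 90.4 = 119.4 → 119
  G: 190 + 0.4×(255−190) = 190 + 26 = 216 → 216
  B: 162 + 0.4×(255−162) = 162 + 37.2 = 199.2 → 199
After the tint: rgb(119, 216, 199) = #77D8C7.
A 10% tone moves each channel 10% toward 128:
  R: 119 + 0.1×(128−119) = 119 + 0.9 = 119.9 → 120
  G: 216 − 8.8 = 207.2 → 207
  B: 199 + 0.1×(128−199) = 199 − 7.1 = 191.9 → 192
rgb(120, 207, 192) = #78CFC0.

#78CFC0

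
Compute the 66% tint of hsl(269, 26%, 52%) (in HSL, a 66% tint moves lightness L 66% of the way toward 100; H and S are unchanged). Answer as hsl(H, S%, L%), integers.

hsl(269, 26%, 84%)

L moves 66% from 52 toward 100: 52 + 31.68 = 83.68 → 84.
H and S are unchanged.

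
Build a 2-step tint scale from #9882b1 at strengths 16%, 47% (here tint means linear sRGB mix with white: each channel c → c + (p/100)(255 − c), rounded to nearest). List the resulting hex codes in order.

#a896bd, #c8bdd6

#9882b1 is rgb(152, 130, 177).
16%: (152 + 16.48 = 168.48→168, 130 + 20 = 150→150, 177 + 12.48 = 189.48→189) → #a896bd
47%: (152 + 48.41 = 200.41→200, 130 + 58.75 = 188.75→189, 177 + 36.66 = 213.66→214) → #c8bdd6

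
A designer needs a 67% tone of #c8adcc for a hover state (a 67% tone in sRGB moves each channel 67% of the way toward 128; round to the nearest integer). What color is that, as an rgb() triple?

rgb(152, 143, 153)

#c8adcc is rgb(200, 173, 204).
Lerp each channel 67% toward 128:
  R: 200 + 0.67×(128−200) = 200 − 48.24 = 151.76 → 152
  G: 173 + 0.67×(128−173) = 173 − 30.15 = 142.85 → 143
  B: 204 − 50.92 = 153.08 → 153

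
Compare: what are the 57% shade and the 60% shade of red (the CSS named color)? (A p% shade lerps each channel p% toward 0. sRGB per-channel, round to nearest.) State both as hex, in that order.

CSS red is rgb(255, 0, 0).
57% shade:
  R: 255 − 145.35 = 109.65 → 110
  G: 0 + 0.57×(0−0) = 0 + 0 = 0 → 0
  B: 0 + 0.57×(0−0) = 0 + 0 = 0 → 0
  → #6e0000
60% shade:
  R: 255 − 153 = 102 → 102
  G: 0 + 0.6×(0−0) = 0 + 0 = 0 → 0
  B: 0 + 0 = 0 → 0
  → #660000

#6e0000, #660000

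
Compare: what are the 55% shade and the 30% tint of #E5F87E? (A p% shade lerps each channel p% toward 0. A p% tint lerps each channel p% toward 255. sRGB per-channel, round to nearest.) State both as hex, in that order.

#E5F87E is rgb(229, 248, 126).
55% shade:
  R: 229 − 125.95 = 103.05 → 103
  G: 248 + 0.55×(0−248) = 248 − 136.4 = 111.6 → 112
  B: 126 + 0.55×(0−126) = 126 − 69.3 = 56.7 → 57
  → #677039
30% tint:
  R: 229 + 0.3×(255−229) = 229 + 7.8 = 236.8 → 237
  G: 248 + 0.3×(255−248) = 248 + 2.1 = 250.1 → 250
  B: 126 + 0.3×(255−126) = 126 + 38.7 = 164.7 → 165
  → #EDFAA5

#677039, #EDFAA5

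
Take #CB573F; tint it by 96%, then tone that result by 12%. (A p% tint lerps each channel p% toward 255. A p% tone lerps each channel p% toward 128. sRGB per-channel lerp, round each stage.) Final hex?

#EEEAE9

#CB573F is rgb(203, 87, 63).
Per channel, c → c + 0.96(255 − c):
  R: 203 + 0.96×(255−203) = 203 + 49.92 = 252.92 → 253
  G: 87 + 0.96×(255−87) = 87 + 161.28 = 248.28 → 248
  B: 63 + 0.96×(255−63) = 63 + 184.32 = 247.32 → 247
After the tint: rgb(253, 248, 247) = #FDF8F7.
Per channel, c → c + 0.12(128 − c):
  R: 253 − 15 = 238 → 238
  G: 248 − 14.4 = 233.6 → 234
  B: 247 + 0.12×(128−247) = 247 − 14.28 = 232.72 → 233
rgb(238, 234, 233) = #EEEAE9.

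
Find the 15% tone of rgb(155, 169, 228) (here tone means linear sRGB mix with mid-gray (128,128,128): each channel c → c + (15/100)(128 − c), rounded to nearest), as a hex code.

Per channel, c → c + 0.15(128 − c):
  R: 155 + 0.15×(128−155) = 155 − 4.05 = 150.95 → 151
  G: 169 + 0.15×(128−169) = 169 − 6.15 = 162.85 → 163
  B: 228 + 0.15×(128−228) = 228 − 15 = 213 → 213
rgb(151, 163, 213) = #97A3D5.

#97A3D5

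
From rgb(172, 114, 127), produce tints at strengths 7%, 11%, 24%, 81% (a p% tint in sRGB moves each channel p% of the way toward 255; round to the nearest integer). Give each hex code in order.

7%: (172 + 5.81 = 177.81→178, 114 + 9.87 = 123.87→124, 127 + 8.96 = 135.96→136) → #B27C88
11%: (172 + 9.13 = 181.13→181, 114 + 15.51 = 129.51→130, 127 + 14.08 = 141.08→141) → #B5828D
24%: (172 + 19.92 = 191.92→192, 114 + 33.84 = 147.84→148, 127 + 30.72 = 157.72→158) → #C0949E
81%: (172 + 67.23 = 239.23→239, 114 + 114.21 = 228.21→228, 127 + 103.68 = 230.68→231) → #EFE4E7

#B27C88, #B5828D, #C0949E, #EFE4E7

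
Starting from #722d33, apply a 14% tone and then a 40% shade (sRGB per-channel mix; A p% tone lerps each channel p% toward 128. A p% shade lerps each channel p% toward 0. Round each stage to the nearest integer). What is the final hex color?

#462225

#722d33 is rgb(114, 45, 51).
Lerp each channel 14% toward 128:
  R: 114 + 1.96 = 115.96 → 116
  G: 45 + 0.14×(128−45) = 45 + 11.62 = 56.62 → 57
  B: 51 + 0.14×(128−51) = 51 + 10.78 = 61.78 → 62
After the tone: rgb(116, 57, 62) = #74393e.
A 40% shade moves each channel 40% toward 0:
  R: 116 + 0.4×(0−116) = 116 − 46.4 = 69.6 → 70
  G: 57 − 22.8 = 34.2 → 34
  B: 62 + 0.4×(0−62) = 62 − 24.8 = 37.2 → 37
rgb(70, 34, 37) = #462225.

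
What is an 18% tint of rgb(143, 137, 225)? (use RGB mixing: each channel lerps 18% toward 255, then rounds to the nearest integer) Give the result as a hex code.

An 18% tint moves each channel 18% toward 255:
  R: 143 + 20.16 = 163.16 → 163
  G: 137 + 0.18×(255−137) = 137 + 21.24 = 158.24 → 158
  B: 225 + 0.18×(255−225) = 225 + 5.4 = 230.4 → 230
rgb(163, 158, 230) = #a39ee6.

#a39ee6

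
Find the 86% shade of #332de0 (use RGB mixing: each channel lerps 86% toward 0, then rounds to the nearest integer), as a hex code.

#07061f

#332de0 is rgb(51, 45, 224).
An 86% shade moves each channel 86% toward 0:
  R: 51 − 43.86 = 7.14 → 7
  G: 45 − 38.7 = 6.3 → 6
  B: 224 + 0.86×(0−224) = 224 − 192.64 = 31.36 → 31
rgb(7, 6, 31) = #07061f.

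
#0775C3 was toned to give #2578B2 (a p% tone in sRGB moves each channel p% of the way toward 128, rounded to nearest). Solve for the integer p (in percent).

#0775C3 is rgb(7, 117, 195); #2578B2 is rgb(37, 120, 178).
On the R channel (widest range): 37 ≈ 7 + (p/100)(128 − 7), so p ≈ 100×(37 − 7)/(128 − 7) = 3000/121 = 24.79.
p = 25 reproduces all three channels after rounding.

25%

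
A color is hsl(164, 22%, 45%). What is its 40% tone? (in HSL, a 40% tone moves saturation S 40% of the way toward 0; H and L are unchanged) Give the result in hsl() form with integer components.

hsl(164, 13%, 45%)

S moves 40% from 22 toward 0: 22 − 8.8 = 13.2 → 13.
H and L are unchanged.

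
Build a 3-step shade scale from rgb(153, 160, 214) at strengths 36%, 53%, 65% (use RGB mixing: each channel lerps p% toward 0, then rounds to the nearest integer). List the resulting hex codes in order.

36%: (153 − 55.08 = 97.92→98, 160 − 57.6 = 102.4→102, 214 − 77.04 = 136.96→137) → #626689
53%: (153 − 81.09 = 71.91→72, 160 − 84.8 = 75.2→75, 214 − 113.42 = 100.58→101) → #484B65
65%: (153 − 99.45 = 53.55→54, 160 − 104 = 56→56, 214 − 139.1 = 74.9→75) → #36384B

#626689, #484B65, #36384B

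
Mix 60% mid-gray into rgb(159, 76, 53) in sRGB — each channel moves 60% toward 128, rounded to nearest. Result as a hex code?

A 60% tone moves each channel 60% toward 128:
  R: 159 + 0.6×(128−159) = 159 − 18.6 = 140.4 → 140
  G: 76 + 31.2 = 107.2 → 107
  B: 53 + 45 = 98 → 98
rgb(140, 107, 98) = #8C6B62.

#8C6B62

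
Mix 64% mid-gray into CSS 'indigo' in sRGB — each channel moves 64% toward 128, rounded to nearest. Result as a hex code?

#6D5281

CSS indigo is rgb(75, 0, 130).
A 64% tone moves each channel 64% toward 128:
  R: 75 + 0.64×(128−75) = 75 + 33.92 = 108.92 → 109
  G: 0 + 0.64×(128−0) = 0 + 81.92 = 81.92 → 82
  B: 130 + 0.64×(128−130) = 130 − 1.28 = 128.72 → 129
rgb(109, 82, 129) = #6D5281.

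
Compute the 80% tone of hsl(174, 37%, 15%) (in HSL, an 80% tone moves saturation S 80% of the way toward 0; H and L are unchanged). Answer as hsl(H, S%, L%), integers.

hsl(174, 7%, 15%)

S moves 80% from 37 toward 0: 37 − 29.6 = 7.4 → 7.
H and L are unchanged.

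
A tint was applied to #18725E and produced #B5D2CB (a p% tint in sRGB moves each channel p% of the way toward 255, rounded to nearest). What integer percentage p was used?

#18725E is rgb(24, 114, 94); #B5D2CB is rgb(181, 210, 203).
On the R channel (widest range): 181 ≈ 24 + (p/100)(255 − 24), so p ≈ 100×(181 − 24)/(255 − 24) = 15700/231 = 67.97.
p = 68 reproduces all three channels after rounding.

68%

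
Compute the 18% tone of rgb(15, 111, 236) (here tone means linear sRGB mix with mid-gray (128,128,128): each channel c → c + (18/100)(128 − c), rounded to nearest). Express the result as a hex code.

Lerp each channel 18% toward 128:
  R: 15 + 20.34 = 35.34 → 35
  G: 111 + 0.18×(128−111) = 111 + 3.06 = 114.06 → 114
  B: 236 − 19.44 = 216.56 → 217
rgb(35, 114, 217) = #2372d9.

#2372d9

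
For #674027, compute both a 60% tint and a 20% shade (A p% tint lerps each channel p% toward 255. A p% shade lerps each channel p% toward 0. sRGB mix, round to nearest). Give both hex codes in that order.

#674027 is rgb(103, 64, 39).
60% tint:
  R: 103 + 91.2 = 194.2 → 194
  G: 64 + 0.6×(255−64) = 64 + 114.6 = 178.6 → 179
  B: 39 + 129.6 = 168.6 → 169
  → #C2B3A9
20% shade:
  R: 103 + 0.2×(0−103) = 103 − 20.6 = 82.4 → 82
  G: 64 + 0.2×(0−64) = 64 − 12.8 = 51.2 → 51
  B: 39 + 0.2×(0−39) = 39 − 7.8 = 31.2 → 31
  → #52331F

#C2B3A9, #52331F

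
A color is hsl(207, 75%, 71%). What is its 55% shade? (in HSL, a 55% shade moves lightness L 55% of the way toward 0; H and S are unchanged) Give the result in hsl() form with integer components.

L moves 55% from 71 toward 0: 71 − 39.05 = 31.95 → 32.
H and S are unchanged.

hsl(207, 75%, 32%)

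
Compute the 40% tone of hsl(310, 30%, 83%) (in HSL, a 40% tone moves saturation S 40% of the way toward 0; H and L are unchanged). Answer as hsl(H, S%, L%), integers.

S moves 40% from 30 toward 0: 30 − 12 = 18 → 18.
H and L are unchanged.

hsl(310, 18%, 83%)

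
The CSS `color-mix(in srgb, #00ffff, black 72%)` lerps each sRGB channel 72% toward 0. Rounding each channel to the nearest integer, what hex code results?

#00ffff is rgb(0, 255, 255).
A 72% shade moves each channel 72% toward 0:
  R: 0 + 0.72×(0−0) = 0 + 0 = 0 → 0
  G: 255 − 183.6 = 71.4 → 71
  B: 255 + 0.72×(0−255) = 255 − 183.6 = 71.4 → 71
rgb(0, 71, 71) = #004747.

#004747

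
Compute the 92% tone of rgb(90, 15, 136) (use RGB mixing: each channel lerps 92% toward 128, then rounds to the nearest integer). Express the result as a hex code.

Per channel, c → c + 0.92(128 − c):
  R: 90 + 34.96 = 124.96 → 125
  G: 15 + 0.92×(128−15) = 15 + 103.96 = 118.96 → 119
  B: 136 + 0.92×(128−136) = 136 − 7.36 = 128.64 → 129
rgb(125, 119, 129) = #7d7781.

#7d7781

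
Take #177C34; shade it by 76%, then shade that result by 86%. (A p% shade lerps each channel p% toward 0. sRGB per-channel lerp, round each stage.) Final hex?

#010402

#177C34 is rgb(23, 124, 52).
Lerp each channel 76% toward 0:
  R: 23 + 0.76×(0−23) = 23 − 17.48 = 5.52 → 6
  G: 124 − 94.24 = 29.76 → 30
  B: 52 + 0.76×(0−52) = 52 − 39.52 = 12.48 → 12
After the shade: rgb(6, 30, 12) = #061E0C.
An 86% shade moves each channel 86% toward 0:
  R: 6 − 5.16 = 0.84 → 1
  G: 30 − 25.8 = 4.2 → 4
  B: 12 + 0.86×(0−12) = 12 − 10.32 = 1.68 → 2
rgb(1, 4, 2) = #010402.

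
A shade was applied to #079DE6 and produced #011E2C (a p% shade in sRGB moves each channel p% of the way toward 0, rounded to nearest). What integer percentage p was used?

#079DE6 is rgb(7, 157, 230); #011E2C is rgb(1, 30, 44).
On the B channel (widest range): 44 ≈ 230 + (p/100)(0 − 230), so p ≈ 100×(44 − 230)/(0 − 230) = -18600/-230 = 80.87.
p = 81 reproduces all three channels after rounding.

81%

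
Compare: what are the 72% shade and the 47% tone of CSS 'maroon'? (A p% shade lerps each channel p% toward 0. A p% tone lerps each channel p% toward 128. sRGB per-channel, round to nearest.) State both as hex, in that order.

CSS maroon is rgb(128, 0, 0).
72% shade:
  R: 128 + 0.72×(0−128) = 128 − 92.16 = 35.84 → 36
  G: 0 + 0 = 0 → 0
  B: 0 + 0.72×(0−0) = 0 + 0 = 0 → 0
  → #240000
47% tone:
  R: 128 + 0.47×(128−128) = 128 + 0 = 128 → 128
  G: 0 + 0.47×(128−0) = 0 + 60.16 = 60.16 → 60
  B: 0 + 0.47×(128−0) = 0 + 60.16 = 60.16 → 60
  → #803C3C

#240000, #803C3C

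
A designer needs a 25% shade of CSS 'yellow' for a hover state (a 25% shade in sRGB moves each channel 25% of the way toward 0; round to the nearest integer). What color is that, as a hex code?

#BFBF00

CSS yellow is rgb(255, 255, 0).
Per channel, c → c + 0.25(0 − c):
  R: 255 + 0.25×(0−255) = 255 − 63.75 = 191.25 → 191
  G: 255 + 0.25×(0−255) = 255 − 63.75 = 191.25 → 191
  B: 0 + 0.25×(0−0) = 0 + 0 = 0 → 0
rgb(191, 191, 0) = #BFBF00.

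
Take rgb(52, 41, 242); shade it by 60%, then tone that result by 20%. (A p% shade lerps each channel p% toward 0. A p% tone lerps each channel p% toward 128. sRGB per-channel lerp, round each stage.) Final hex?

#2a2667

Lerp each channel 60% toward 0:
  R: 52 + 0.6×(0−52) = 52 − 31.2 = 20.8 → 21
  G: 41 − 24.6 = 16.4 → 16
  B: 242 + 0.6×(0−242) = 242 − 145.2 = 96.8 → 97
After the shade: rgb(21, 16, 97) = #151061.
Per channel, c → c + 0.2(128 − c):
  R: 21 + 21.4 = 42.4 → 42
  G: 16 + 0.2×(128−16) = 16 + 22.4 = 38.4 → 38
  B: 97 + 0.2×(128−97) = 97 + 6.2 = 103.2 → 103
rgb(42, 38, 103) = #2a2667.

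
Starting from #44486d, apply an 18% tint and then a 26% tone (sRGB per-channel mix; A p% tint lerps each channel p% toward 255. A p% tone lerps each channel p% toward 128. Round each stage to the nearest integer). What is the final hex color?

#44486d is rgb(68, 72, 109).
Lerp each channel 18% toward 255:
  R: 68 + 0.18×(255−68) = 68 + 33.66 = 101.66 → 102
  G: 72 + 0.18×(255−72) = 72 + 32.94 = 104.94 → 105
  B: 109 + 26.28 = 135.28 → 135
After the tint: rgb(102, 105, 135) = #666987.
Lerp each channel 26% toward 128:
  R: 102 + 6.76 = 108.76 → 109
  G: 105 + 5.98 = 110.98 → 111
  B: 135 − 1.82 = 133.18 → 133
rgb(109, 111, 133) = #6d6f85.

#6d6f85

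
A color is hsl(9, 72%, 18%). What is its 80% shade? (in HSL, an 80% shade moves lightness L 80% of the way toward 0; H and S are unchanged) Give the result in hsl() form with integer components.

hsl(9, 72%, 4%)

L moves 80% from 18 toward 0: 18 − 14.4 = 3.6 → 4.
H and S are unchanged.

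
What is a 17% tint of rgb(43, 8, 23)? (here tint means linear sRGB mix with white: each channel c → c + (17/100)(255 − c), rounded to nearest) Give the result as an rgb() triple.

rgb(79, 50, 62)

Per channel, c → c + 0.17(255 − c):
  R: 43 + 36.04 = 79.04 → 79
  G: 8 + 0.17×(255−8) = 8 + 41.99 = 49.99 → 50
  B: 23 + 0.17×(255−23) = 23 + 39.44 = 62.44 → 62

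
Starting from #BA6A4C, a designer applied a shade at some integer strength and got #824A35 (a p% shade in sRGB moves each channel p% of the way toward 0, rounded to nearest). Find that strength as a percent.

30%

#BA6A4C is rgb(186, 106, 76); #824A35 is rgb(130, 74, 53).
On the R channel (widest range): 130 ≈ 186 + (p/100)(0 − 186), so p ≈ 100×(130 − 186)/(0 − 186) = -5600/-186 = 30.11.
p = 30 reproduces all three channels after rounding.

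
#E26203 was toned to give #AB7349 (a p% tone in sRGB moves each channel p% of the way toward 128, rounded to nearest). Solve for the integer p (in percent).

56%

#E26203 is rgb(226, 98, 3); #AB7349 is rgb(171, 115, 73).
On the B channel (widest range): 73 ≈ 3 + (p/100)(128 − 3), so p ≈ 100×(73 − 3)/(128 − 3) = 7000/125 = 56.00.
p = 56 reproduces all three channels after rounding.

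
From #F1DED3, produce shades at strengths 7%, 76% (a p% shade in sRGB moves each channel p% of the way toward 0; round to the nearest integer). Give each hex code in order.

#F1DED3 is rgb(241, 222, 211).
7%: (241 − 16.87 = 224.13→224, 222 − 15.54 = 206.46→206, 211 − 14.77 = 196.23→196) → #E0CEC4
76%: (241 − 183.16 = 57.84→58, 222 − 168.72 = 53.28→53, 211 − 160.36 = 50.64→51) → #3A3533

#E0CEC4, #3A3533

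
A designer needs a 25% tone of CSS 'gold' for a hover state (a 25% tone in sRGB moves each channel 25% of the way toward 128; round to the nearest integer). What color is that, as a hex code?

#dfc120

CSS gold is rgb(255, 215, 0).
Per channel, c → c + 0.25(128 − c):
  R: 255 + 0.25×(128−255) = 255 − 31.75 = 223.25 → 223
  G: 215 − 21.75 = 193.25 → 193
  B: 0 + 32 = 32 → 32
rgb(223, 193, 32) = #dfc120.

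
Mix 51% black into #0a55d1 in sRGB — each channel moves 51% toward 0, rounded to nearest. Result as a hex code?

#052a66

#0a55d1 is rgb(10, 85, 209).
Lerp each channel 51% toward 0:
  R: 10 − 5.1 = 4.9 → 5
  G: 85 − 43.35 = 41.65 → 42
  B: 209 − 106.59 = 102.41 → 102
rgb(5, 42, 102) = #052a66.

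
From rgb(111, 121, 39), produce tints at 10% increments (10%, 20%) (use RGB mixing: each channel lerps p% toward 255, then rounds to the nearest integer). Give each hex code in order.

10%: (111 + 14.4 = 125.4→125, 121 + 13.4 = 134.4→134, 39 + 21.6 = 60.6→61) → #7D863D
20%: (111 + 28.8 = 139.8→140, 121 + 26.8 = 147.8→148, 39 + 43.2 = 82.2→82) → #8C9452

#7D863D, #8C9452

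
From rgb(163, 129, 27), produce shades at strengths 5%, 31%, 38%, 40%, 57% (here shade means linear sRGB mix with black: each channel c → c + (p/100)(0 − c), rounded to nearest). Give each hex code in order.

5%: (163 − 8.15 = 154.85→155, 129 − 6.45 = 122.55→123, 27 − 1.35 = 25.65→26) → #9B7B1A
31%: (163 − 50.53 = 112.47→112, 129 − 39.99 = 89.01→89, 27 − 8.37 = 18.63→19) → #705913
38%: (163 − 61.94 = 101.06→101, 129 − 49.02 = 79.98→80, 27 − 10.26 = 16.74→17) → #655011
40%: (163 − 65.2 = 97.8→98, 129 − 51.6 = 77.4→77, 27 − 10.8 = 16.2→16) → #624D10
57%: (163 − 92.91 = 70.09→70, 129 − 73.53 = 55.47→55, 27 − 15.39 = 11.61→12) → #46370C

#9B7B1A, #705913, #655011, #624D10, #46370C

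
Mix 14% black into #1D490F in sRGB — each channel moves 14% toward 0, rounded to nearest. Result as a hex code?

#1D490F is rgb(29, 73, 15).
A 14% shade moves each channel 14% toward 0:
  R: 29 − 4.06 = 24.94 → 25
  G: 73 − 10.22 = 62.78 → 63
  B: 15 − 2.1 = 12.9 → 13
rgb(25, 63, 13) = #193F0D.

#193F0D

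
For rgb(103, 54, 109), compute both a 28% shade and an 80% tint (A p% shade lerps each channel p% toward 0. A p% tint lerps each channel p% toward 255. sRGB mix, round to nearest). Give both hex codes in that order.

#4A274E, #E1D7E2

28% shade:
  R: 103 + 0.28×(0−103) = 103 − 28.84 = 74.16 → 74
  G: 54 + 0.28×(0−54) = 54 − 15.12 = 38.88 → 39
  B: 109 + 0.28×(0−109) = 109 − 30.52 = 78.48 → 78
  → #4A274E
80% tint:
  R: 103 + 0.8×(255−103) = 103 + 121.6 = 224.6 → 225
  G: 54 + 0.8×(255−54) = 54 + 160.8 = 214.8 → 215
  B: 109 + 116.8 = 225.8 → 226
  → #E1D7E2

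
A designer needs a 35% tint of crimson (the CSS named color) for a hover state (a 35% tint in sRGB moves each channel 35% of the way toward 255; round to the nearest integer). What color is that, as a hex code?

#E86680

CSS crimson is rgb(220, 20, 60).
A 35% tint moves each channel 35% toward 255:
  R: 220 + 12.25 = 232.25 → 232
  G: 20 + 0.35×(255−20) = 20 + 82.25 = 102.25 → 102
  B: 60 + 68.25 = 128.25 → 128
rgb(232, 102, 128) = #E86680.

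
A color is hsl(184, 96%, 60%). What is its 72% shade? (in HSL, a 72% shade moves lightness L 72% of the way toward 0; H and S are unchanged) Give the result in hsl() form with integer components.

L moves 72% from 60 toward 0: 60 − 43.2 = 16.8 → 17.
H and S are unchanged.

hsl(184, 96%, 17%)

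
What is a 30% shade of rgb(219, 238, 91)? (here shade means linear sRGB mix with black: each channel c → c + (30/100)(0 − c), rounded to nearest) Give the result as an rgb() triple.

rgb(153, 167, 64)

A 30% shade moves each channel 30% toward 0:
  R: 219 − 65.7 = 153.3 → 153
  G: 238 − 71.4 = 166.6 → 167
  B: 91 + 0.3×(0−91) = 91 − 27.3 = 63.7 → 64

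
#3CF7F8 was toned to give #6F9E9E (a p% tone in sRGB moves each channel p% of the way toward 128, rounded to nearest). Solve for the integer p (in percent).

75%

#3CF7F8 is rgb(60, 247, 248); #6F9E9E is rgb(111, 158, 158).
On the B channel (widest range): 158 ≈ 248 + (p/100)(128 − 248), so p ≈ 100×(158 − 248)/(128 − 248) = -9000/-120 = 75.00.
p = 75 reproduces all three channels after rounding.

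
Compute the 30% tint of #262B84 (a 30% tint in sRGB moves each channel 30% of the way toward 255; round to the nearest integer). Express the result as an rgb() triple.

rgb(103, 107, 169)

#262B84 is rgb(38, 43, 132).
Per channel, c → c + 0.3(255 − c):
  R: 38 + 0.3×(255−38) = 38 + 65.1 = 103.1 → 103
  G: 43 + 0.3×(255−43) = 43 + 63.6 = 106.6 → 107
  B: 132 + 36.9 = 168.9 → 169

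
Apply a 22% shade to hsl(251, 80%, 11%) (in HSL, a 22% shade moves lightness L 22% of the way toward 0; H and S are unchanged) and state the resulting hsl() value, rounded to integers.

L moves 22% from 11 toward 0: 11 − 2.42 = 8.58 → 9.
H and S are unchanged.

hsl(251, 80%, 9%)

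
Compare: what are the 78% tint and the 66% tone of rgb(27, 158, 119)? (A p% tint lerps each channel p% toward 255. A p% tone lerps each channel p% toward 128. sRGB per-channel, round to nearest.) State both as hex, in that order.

#CDEAE1, #5E8A7D

78% tint:
  R: 27 + 177.84 = 204.84 → 205
  G: 158 + 0.78×(255−158) = 158 + 75.66 = 233.66 → 234
  B: 119 + 106.08 = 225.08 → 225
  → #CDEAE1
66% tone:
  R: 27 + 0.66×(128−27) = 27 + 66.66 = 93.66 → 94
  G: 158 + 0.66×(128−158) = 158 − 19.8 = 138.2 → 138
  B: 119 + 5.94 = 124.94 → 125
  → #5E8A7D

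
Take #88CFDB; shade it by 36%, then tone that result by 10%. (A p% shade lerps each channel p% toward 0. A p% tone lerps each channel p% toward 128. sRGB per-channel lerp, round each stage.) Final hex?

#88CFDB is rgb(136, 207, 219).
A 36% shade moves each channel 36% toward 0:
  R: 136 − 48.96 = 87.04 → 87
  G: 207 + 0.36×(0−207) = 207 − 74.52 = 132.48 → 132
  B: 219 + 0.36×(0−219) = 219 − 78.84 = 140.16 → 140
After the shade: rgb(87, 132, 140) = #57848C.
Lerp each channel 10% toward 128:
  R: 87 + 0.1×(128−87) = 87 + 4.1 = 91.1 → 91
  G: 132 − 0.4 = 131.6 → 132
  B: 140 + 0.1×(128−140) = 140 − 1.2 = 138.8 → 139
rgb(91, 132, 139) = #5B848B.

#5B848B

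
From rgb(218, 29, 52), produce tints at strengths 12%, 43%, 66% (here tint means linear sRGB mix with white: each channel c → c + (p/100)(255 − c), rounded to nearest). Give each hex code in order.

#DE384C, #EA7E8B, #F2B2BA

12%: (218 + 4.44 = 222.44→222, 29 + 27.12 = 56.12→56, 52 + 24.36 = 76.36→76) → #DE384C
43%: (218 + 15.91 = 233.91→234, 29 + 97.18 = 126.18→126, 52 + 87.29 = 139.29→139) → #EA7E8B
66%: (218 + 24.42 = 242.42→242, 29 + 149.16 = 178.16→178, 52 + 133.98 = 185.98→186) → #F2B2BA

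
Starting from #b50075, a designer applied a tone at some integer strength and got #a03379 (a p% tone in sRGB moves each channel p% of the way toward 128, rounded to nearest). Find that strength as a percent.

#b50075 is rgb(181, 0, 117); #a03379 is rgb(160, 51, 121).
On the G channel (widest range): 51 ≈ 0 + (p/100)(128 − 0), so p ≈ 100×(51 − 0)/(128 − 0) = 5100/128 = 39.84.
p = 40 reproduces all three channels after rounding.

40%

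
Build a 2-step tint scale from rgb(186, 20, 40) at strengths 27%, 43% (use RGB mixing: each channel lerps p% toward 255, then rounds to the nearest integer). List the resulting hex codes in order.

#cd5362, #d87984

27%: (186 + 18.63 = 204.63→205, 20 + 63.45 = 83.45→83, 40 + 58.05 = 98.05→98) → #cd5362
43%: (186 + 29.67 = 215.67→216, 20 + 101.05 = 121.05→121, 40 + 92.45 = 132.45→132) → #d87984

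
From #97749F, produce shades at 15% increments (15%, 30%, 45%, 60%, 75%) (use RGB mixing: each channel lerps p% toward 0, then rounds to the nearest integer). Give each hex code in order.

#97749F is rgb(151, 116, 159).
15%: (151 − 22.65 = 128.35→128, 116 − 17.4 = 98.6→99, 159 − 23.85 = 135.15→135) → #806387
30%: (151 − 45.3 = 105.7→106, 116 − 34.8 = 81.2→81, 159 − 47.7 = 111.3→111) → #6A516F
45%: (151 − 67.95 = 83.05→83, 116 − 52.2 = 63.8→64, 159 − 71.55 = 87.45→87) → #534057
60%: (151 − 90.6 = 60.4→60, 116 − 69.6 = 46.4→46, 159 − 95.4 = 63.6→64) → #3C2E40
75%: (151 − 113.25 = 37.75→38, 116 − 87 = 29→29, 159 − 119.25 = 39.75→40) → #261D28

#806387, #6A516F, #534057, #3C2E40, #261D28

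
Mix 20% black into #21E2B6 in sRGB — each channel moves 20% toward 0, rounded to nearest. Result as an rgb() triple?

#21E2B6 is rgb(33, 226, 182).
Lerp each channel 20% toward 0:
  R: 33 − 6.6 = 26.4 → 26
  G: 226 + 0.2×(0−226) = 226 − 45.2 = 180.8 → 181
  B: 182 − 36.4 = 145.6 → 146

rgb(26, 181, 146)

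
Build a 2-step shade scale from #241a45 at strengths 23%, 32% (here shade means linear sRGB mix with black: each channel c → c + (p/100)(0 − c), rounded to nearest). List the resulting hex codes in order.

#241a45 is rgb(36, 26, 69).
23%: (36 − 8.28 = 27.72→28, 26 − 5.98 = 20.02→20, 69 − 15.87 = 53.13→53) → #1c1435
32%: (36 − 11.52 = 24.48→24, 26 − 8.32 = 17.68→18, 69 − 22.08 = 46.92→47) → #18122f

#1c1435, #18122f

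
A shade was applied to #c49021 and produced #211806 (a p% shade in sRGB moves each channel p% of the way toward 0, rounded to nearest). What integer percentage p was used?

#c49021 is rgb(196, 144, 33); #211806 is rgb(33, 24, 6).
On the R channel (widest range): 33 ≈ 196 + (p/100)(0 − 196), so p ≈ 100×(33 − 196)/(0 − 196) = -16300/-196 = 83.16.
p = 83 reproduces all three channels after rounding.

83%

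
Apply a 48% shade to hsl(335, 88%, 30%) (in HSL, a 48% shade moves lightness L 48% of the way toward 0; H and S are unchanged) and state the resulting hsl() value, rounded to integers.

hsl(335, 88%, 16%)

L moves 48% from 30 toward 0: 30 − 14.4 = 15.6 → 16.
H and S are unchanged.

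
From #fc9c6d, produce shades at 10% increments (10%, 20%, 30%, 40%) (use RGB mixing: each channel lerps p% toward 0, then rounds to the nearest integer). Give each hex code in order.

#fc9c6d is rgb(252, 156, 109).
10%: (252 − 25.2 = 226.8→227, 156 − 15.6 = 140.4→140, 109 − 10.9 = 98.1→98) → #e38c62
20%: (252 − 50.4 = 201.6→202, 156 − 31.2 = 124.8→125, 109 − 21.8 = 87.2→87) → #ca7d57
30%: (252 − 75.6 = 176.4→176, 156 − 46.8 = 109.2→109, 109 − 32.7 = 76.3→76) → #b06d4c
40%: (252 − 100.8 = 151.2→151, 156 − 62.4 = 93.6→94, 109 − 43.6 = 65.4→65) → #975e41

#e38c62, #ca7d57, #b06d4c, #975e41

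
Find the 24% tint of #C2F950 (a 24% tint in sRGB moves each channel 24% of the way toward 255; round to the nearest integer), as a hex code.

#C2F950 is rgb(194, 249, 80).
Lerp each channel 24% toward 255:
  R: 194 + 0.24×(255−194) = 194 + 14.64 = 208.64 → 209
  G: 249 + 1.44 = 250.44 → 250
  B: 80 + 0.24×(255−80) = 80 + 42 = 122 → 122
rgb(209, 250, 122) = #D1FA7A.

#D1FA7A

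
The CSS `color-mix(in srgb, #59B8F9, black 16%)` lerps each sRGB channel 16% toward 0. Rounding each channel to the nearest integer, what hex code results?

#4B9BD1

#59B8F9 is rgb(89, 184, 249).
Per channel, c → c + 0.16(0 − c):
  R: 89 − 14.24 = 74.76 → 75
  G: 184 + 0.16×(0−184) = 184 − 29.44 = 154.56 → 155
  B: 249 + 0.16×(0−249) = 249 − 39.84 = 209.16 → 209
rgb(75, 155, 209) = #4B9BD1.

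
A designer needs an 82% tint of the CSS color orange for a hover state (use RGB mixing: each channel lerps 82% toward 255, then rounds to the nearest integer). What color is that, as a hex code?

#ffefd1

CSS orange is rgb(255, 165, 0).
An 82% tint moves each channel 82% toward 255:
  R: 255 + 0.82×(255−255) = 255 + 0 = 255 → 255
  G: 165 + 73.8 = 238.8 → 239
  B: 0 + 209.1 = 209.1 → 209
rgb(255, 239, 209) = #ffefd1.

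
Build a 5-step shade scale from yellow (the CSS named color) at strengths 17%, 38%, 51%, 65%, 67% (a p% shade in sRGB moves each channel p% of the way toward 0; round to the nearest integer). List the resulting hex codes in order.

CSS yellow is rgb(255, 255, 0).
17%: (255 − 43.35 = 211.65→212, 255 − 43.35 = 211.65→212, 0→0) → #D4D400
38%: (255 − 96.9 = 158.1→158, 255 − 96.9 = 158.1→158, 0→0) → #9E9E00
51%: (255 − 130.05 = 124.95→125, 255 − 130.05 = 124.95→125, 0→0) → #7D7D00
65%: (255 − 165.75 = 89.25→89, 255 − 165.75 = 89.25→89, 0→0) → #595900
67%: (255 − 170.85 = 84.15→84, 255 − 170.85 = 84.15→84, 0→0) → #545400

#D4D400, #9E9E00, #7D7D00, #595900, #545400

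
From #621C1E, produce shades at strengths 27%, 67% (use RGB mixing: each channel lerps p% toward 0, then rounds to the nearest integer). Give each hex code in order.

#481416, #20090A

#621C1E is rgb(98, 28, 30).
27%: (98 − 26.46 = 71.54→72, 28 − 7.56 = 20.44→20, 30 − 8.1 = 21.9→22) → #481416
67%: (98 − 65.66 = 32.34→32, 28 − 18.76 = 9.24→9, 30 − 20.1 = 9.9→10) → #20090A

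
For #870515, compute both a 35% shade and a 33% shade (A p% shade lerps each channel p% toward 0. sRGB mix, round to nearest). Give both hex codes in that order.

#870515 is rgb(135, 5, 21).
35% shade:
  R: 135 − 47.25 = 87.75 → 88
  G: 5 − 1.75 = 3.25 → 3
  B: 21 − 7.35 = 13.65 → 14
  → #58030E
33% shade:
  R: 135 − 44.55 = 90.45 → 90
  G: 5 + 0.33×(0−5) = 5 − 1.65 = 3.35 → 3
  B: 21 − 6.93 = 14.07 → 14
  → #5A030E

#58030E, #5A030E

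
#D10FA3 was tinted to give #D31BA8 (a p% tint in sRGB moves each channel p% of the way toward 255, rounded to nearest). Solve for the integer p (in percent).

5%

#D10FA3 is rgb(209, 15, 163); #D31BA8 is rgb(211, 27, 168).
On the G channel (widest range): 27 ≈ 15 + (p/100)(255 − 15), so p ≈ 100×(27 − 15)/(255 − 15) = 1200/240 = 5.00.
p = 5 reproduces all three channels after rounding.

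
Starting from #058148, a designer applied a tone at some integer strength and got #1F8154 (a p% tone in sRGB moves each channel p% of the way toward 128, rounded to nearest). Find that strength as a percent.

21%

#058148 is rgb(5, 129, 72); #1F8154 is rgb(31, 129, 84).
On the R channel (widest range): 31 ≈ 5 + (p/100)(128 − 5), so p ≈ 100×(31 − 5)/(128 − 5) = 2600/123 = 21.14.
p = 21 reproduces all three channels after rounding.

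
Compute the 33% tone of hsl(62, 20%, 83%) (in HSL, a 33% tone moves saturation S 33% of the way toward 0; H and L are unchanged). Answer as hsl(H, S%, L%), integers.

S moves 33% from 20 toward 0: 20 − 6.6 = 13.4 → 13.
H and L are unchanged.

hsl(62, 13%, 83%)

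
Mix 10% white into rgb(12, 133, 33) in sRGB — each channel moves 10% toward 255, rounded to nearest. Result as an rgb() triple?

rgb(36, 145, 55)

Lerp each channel 10% toward 255:
  R: 12 + 24.3 = 36.3 → 36
  G: 133 + 0.1×(255−133) = 133 + 12.2 = 145.2 → 145
  B: 33 + 22.2 = 55.2 → 55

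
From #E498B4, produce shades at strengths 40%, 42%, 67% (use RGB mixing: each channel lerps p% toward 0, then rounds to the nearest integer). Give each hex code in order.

#895B6C, #845868, #4B323B

#E498B4 is rgb(228, 152, 180).
40%: (228 − 91.2 = 136.8→137, 152 − 60.8 = 91.2→91, 180 − 72 = 108→108) → #895B6C
42%: (228 − 95.76 = 132.24→132, 152 − 63.84 = 88.16→88, 180 − 75.6 = 104.4→104) → #845868
67%: (228 − 152.76 = 75.24→75, 152 − 101.84 = 50.16→50, 180 − 120.6 = 59.4→59) → #4B323B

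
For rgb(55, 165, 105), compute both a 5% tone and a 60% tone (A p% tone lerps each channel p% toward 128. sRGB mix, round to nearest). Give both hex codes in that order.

#3ba36a, #638f77

5% tone:
  R: 55 + 0.05×(128−55) = 55 + 3.65 = 58.65 → 59
  G: 165 + 0.05×(128−165) = 165 − 1.85 = 163.15 → 163
  B: 105 + 0.05×(128−105) = 105 + 1.15 = 106.15 → 106
  → #3ba36a
60% tone:
  R: 55 + 0.6×(128−55) = 55 + 43.8 = 98.8 → 99
  G: 165 + 0.6×(128−165) = 165 − 22.2 = 142.8 → 143
  B: 105 + 0.6×(128−105) = 105 + 13.8 = 118.8 → 119
  → #638f77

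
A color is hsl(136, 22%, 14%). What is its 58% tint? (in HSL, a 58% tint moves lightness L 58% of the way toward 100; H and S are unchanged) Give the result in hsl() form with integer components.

hsl(136, 22%, 64%)

L moves 58% from 14 toward 100: 14 + 49.88 = 63.88 → 64.
H and S are unchanged.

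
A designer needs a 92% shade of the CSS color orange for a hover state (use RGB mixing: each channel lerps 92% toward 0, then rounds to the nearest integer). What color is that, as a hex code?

#140D00

CSS orange is rgb(255, 165, 0).
A 92% shade moves each channel 92% toward 0:
  R: 255 + 0.92×(0−255) = 255 − 234.6 = 20.4 → 20
  G: 165 + 0.92×(0−165) = 165 − 151.8 = 13.2 → 13
  B: 0 + 0.92×(0−0) = 0 + 0 = 0 → 0
rgb(20, 13, 0) = #140D00.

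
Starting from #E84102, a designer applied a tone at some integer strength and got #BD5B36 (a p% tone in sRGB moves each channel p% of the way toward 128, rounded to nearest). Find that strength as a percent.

#E84102 is rgb(232, 65, 2); #BD5B36 is rgb(189, 91, 54).
On the B channel (widest range): 54 ≈ 2 + (p/100)(128 − 2), so p ≈ 100×(54 − 2)/(128 − 2) = 5200/126 = 41.27.
p = 41 reproduces all three channels after rounding.

41%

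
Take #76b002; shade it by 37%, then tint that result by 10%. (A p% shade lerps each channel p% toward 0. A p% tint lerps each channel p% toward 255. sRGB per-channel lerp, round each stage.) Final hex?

#76b002 is rgb(118, 176, 2).
Per channel, c → c + 0.37(0 − c):
  R: 118 + 0.37×(0−118) = 118 − 43.66 = 74.34 → 74
  G: 176 − 65.12 = 110.88 → 111
  B: 2 + 0.37×(0−2) = 2 − 0.74 = 1.26 → 1
After the shade: rgb(74, 111, 1) = #4a6f01.
Per channel, c → c + 0.1(255 − c):
  R: 74 + 0.1×(255−74) = 74 + 18.1 = 92.1 → 92
  G: 111 + 0.1×(255−111) = 111 + 14.4 = 125.4 → 125
  B: 1 + 0.1×(255−1) = 1 + 25.4 = 26.4 → 26
rgb(92, 125, 26) = #5c7d1a.

#5c7d1a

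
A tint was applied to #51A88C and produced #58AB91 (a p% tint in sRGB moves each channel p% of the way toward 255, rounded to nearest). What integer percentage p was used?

#51A88C is rgb(81, 168, 140); #58AB91 is rgb(88, 171, 145).
On the R channel (widest range): 88 ≈ 81 + (p/100)(255 − 81), so p ≈ 100×(88 − 81)/(255 − 81) = 700/174 = 4.02.
p = 4 reproduces all three channels after rounding.

4%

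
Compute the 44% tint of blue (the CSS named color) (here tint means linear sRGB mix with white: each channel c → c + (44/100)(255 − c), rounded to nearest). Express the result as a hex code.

CSS blue is rgb(0, 0, 255).
Per channel, c → c + 0.44(255 − c):
  R: 0 + 0.44×(255−0) = 0 + 112.2 = 112.2 → 112
  G: 0 + 112.2 = 112.2 → 112
  B: 255 + 0.44×(255−255) = 255 + 0 = 255 → 255
rgb(112, 112, 255) = #7070FF.

#7070FF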